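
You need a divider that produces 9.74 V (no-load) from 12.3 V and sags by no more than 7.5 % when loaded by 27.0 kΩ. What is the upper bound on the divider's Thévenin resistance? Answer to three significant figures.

Loading drop = R_th/(R_th + R_L) ≤ 0.0750, so R_th ≤ R_L · ε/(1−ε) = 27.0 kΩ × 0.0750/0.9250 = 2.19 kΩ.

R_th ≤ 2.19 kΩ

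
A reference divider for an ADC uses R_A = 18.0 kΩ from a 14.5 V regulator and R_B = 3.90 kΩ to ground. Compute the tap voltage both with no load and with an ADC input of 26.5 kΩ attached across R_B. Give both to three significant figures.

Unloaded: 2.58 V; loaded: 2.30 V

Open-circuit: V = 14.5 × 3.90/(18.0 + 3.90) = 2.58 V.
With the load, R_B becomes R_B‖R_L = 3.400 kΩ, so V = 14.5 × 3.400/21.40 = 2.30 V.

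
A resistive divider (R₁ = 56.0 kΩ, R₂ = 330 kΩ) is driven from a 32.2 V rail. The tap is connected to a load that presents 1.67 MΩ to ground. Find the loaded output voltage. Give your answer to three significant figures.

V_out ≈ 26.8 V

The load sits in parallel with R₂: R₂‖R_L = (330 × 1670) / (330 + 1670) = 275.6 kΩ.
V_out = 32.2 × 275.6 / (56.0 + 275.6) = 32.2 × 275.6/331.6 = 26.8 V.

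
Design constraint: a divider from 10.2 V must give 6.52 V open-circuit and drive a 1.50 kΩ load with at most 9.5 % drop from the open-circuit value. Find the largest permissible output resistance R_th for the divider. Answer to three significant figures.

Loading drop = R_th/(R_th + R_L) ≤ 0.0950, so R_th ≤ R_L · ε/(1−ε) = 1.50 kΩ × 0.0950/0.9050 = 157 Ω.
(Any R1, R2 with R2/(R1+R2) = 0.639 and R1‖R2 ≤ 157 Ω will meet the spec.)

R_th ≤ 157 Ω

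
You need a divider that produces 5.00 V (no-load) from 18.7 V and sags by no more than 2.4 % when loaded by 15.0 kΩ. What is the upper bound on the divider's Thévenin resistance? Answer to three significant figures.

Loading drop = R_th/(R_th + R_L) ≤ 0.0240, so R_th ≤ R_L · ε/(1−ε) = 15.0 kΩ × 0.0240/0.9760 = 369 Ω.

R_th ≤ 369 Ω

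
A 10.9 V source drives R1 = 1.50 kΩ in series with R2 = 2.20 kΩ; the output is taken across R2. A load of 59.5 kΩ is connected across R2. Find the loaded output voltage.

V_out ≈ 6.39 V

The load sits in parallel with R2: R2‖R_L = (2.20 × 59.5) / (2.20 + 59.5) = 2.122 kΩ.
V_out = 10.9 × 2.122 / (1.50 + 2.122) = 10.9 × 2.122/3.622 = 6.39 V.
(Unloaded it would have been 6.48 V.)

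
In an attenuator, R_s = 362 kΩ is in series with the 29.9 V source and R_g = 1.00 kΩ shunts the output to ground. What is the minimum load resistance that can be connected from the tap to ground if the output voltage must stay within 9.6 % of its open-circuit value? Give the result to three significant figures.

Output resistance R_th = R_s‖R_g = (362000 × 1000)/363000 = 997.2 Ω.
The fractional drop is R_th/(R_th + R_L); requiring this ≤ 0.0960 gives R_L ≥ R_th(1/0.0960 − 1) = 997.2 × 9.417 = 9.39 kΩ.

R_L(min) ≈ 9.39 kΩ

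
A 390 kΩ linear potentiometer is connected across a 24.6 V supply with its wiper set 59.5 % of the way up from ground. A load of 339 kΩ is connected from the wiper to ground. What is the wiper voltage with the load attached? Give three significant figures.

V ≈ 11.5 V

The wiper splits the pot into (1−α)R = 157.9 kΩ above and αR = 232.1 kΩ below.
Lower section ‖ load = 137.8 kΩ.
V_wiper = 24.6 × 137.8/(157.9 + 137.8) = 11.5 V.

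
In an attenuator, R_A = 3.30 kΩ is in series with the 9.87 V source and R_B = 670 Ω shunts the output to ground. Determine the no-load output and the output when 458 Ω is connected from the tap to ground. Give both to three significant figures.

Open-circuit: V = 9.87 × 670/(3300 + 670) = 1.67 V.
With the load, R_B becomes R_B‖R_L = 272.0 Ω, so V = 9.87 × 272.0/3572 = 0.752 V.

Unloaded: 1.67 V; loaded: 0.752 V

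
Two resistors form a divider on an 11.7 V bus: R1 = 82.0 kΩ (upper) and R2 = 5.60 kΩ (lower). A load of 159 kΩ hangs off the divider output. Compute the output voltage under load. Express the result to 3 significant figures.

The load sits in parallel with R2: R2‖R_L = (5.60 × 159) / (5.60 + 159) = 5.409 kΩ.
V_out = 11.7 × 5.409 / (82.0 + 5.409) = 11.7 × 5.409/87.41 = 0.724 V.
(Unloaded it would have been 0.748 V.)

V_out ≈ 0.724 V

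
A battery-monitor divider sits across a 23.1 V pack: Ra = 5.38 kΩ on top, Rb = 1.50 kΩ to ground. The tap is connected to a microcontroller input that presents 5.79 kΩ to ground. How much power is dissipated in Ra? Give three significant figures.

Total resistance from the source is Ra + (Rb‖R_L) = 6.571 kΩ, so I = 23.1/6.571 kΩ = 3.515 mA.
P = I²·Ra = (3.515 mA)² × 5.38 kΩ = 66.5 mW.

P ≈ 66.5 mW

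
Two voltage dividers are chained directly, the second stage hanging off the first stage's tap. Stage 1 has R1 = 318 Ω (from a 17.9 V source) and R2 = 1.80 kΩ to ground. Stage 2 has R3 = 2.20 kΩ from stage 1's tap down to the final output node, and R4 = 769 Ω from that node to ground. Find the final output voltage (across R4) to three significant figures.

V_out ≈ 3.61 V

Stage 2 presents R3+R4 = 2969 Ω as a load on stage 1's tap.
Stage 1's lower leg becomes R2‖(R3+R4) = 1121 Ω, so V_mid = 17.9 × 1121/1439 = 13.94 V.
Stage 2 is itself unloaded: V_out = V_mid × R4/(R3+R4) = 13.94 × 769/2969 = 3.61 V.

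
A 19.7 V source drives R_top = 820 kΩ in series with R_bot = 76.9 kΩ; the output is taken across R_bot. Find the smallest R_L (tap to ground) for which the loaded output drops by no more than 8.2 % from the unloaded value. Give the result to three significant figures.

R_L(min) ≈ 787 kΩ

Output resistance R_th = R_top‖R_bot = (820 × 76.9)/896.9 = 70.31 kΩ.
The fractional drop is R_th/(R_th + R_L); requiring this ≤ 0.0820 gives R_L ≥ R_th(1/0.0820 − 1) = 70.31 × 11.20 = 787 kΩ.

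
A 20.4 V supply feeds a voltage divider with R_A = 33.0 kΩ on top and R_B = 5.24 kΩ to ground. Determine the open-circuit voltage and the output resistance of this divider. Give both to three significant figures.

V_th = 2.80 V, R_th = 4.52 kΩ

V_th is the open-circuit tap voltage: 20.4 × 5.24/(33.0 + 5.24) = 2.80 V.
With the supply zeroed, R_A and R_B appear in parallel from the tap: R_th = R_A‖R_B = (33.0 × 5.24)/38.24 = 4.52 kΩ.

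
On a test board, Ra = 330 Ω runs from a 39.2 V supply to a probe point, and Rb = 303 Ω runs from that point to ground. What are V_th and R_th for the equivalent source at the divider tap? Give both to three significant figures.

V_th is the open-circuit tap voltage: 39.2 × 303/(330 + 303) = 18.8 V.
With the supply zeroed, Ra and Rb appear in parallel from the tap: R_th = Ra‖Rb = (330 × 303)/633.0 = 158 Ω.

V_th = 18.8 V, R_th = 158 Ω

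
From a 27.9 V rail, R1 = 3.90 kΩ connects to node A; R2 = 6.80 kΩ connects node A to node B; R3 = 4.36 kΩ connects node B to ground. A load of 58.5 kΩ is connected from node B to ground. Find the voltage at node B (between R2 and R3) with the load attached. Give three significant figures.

At node B, R3 is in parallel with the load: R3‖R_L = 4.058 kΩ.
Below node A the resistance is R2 + (R3‖R_L) = 10.86 kΩ, so V_A = 27.9 × 10.86/14.76 = 20.53 V.
Then V_B = V_A × (R3‖R_L)/(R2 + R3‖R_L) = 20.53 × 4.058/10.86 = 7.67 V.

V ≈ 7.67 V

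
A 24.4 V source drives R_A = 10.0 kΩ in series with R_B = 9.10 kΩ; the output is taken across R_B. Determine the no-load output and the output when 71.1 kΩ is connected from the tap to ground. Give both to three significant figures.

Open-circuit: V = 24.4 × 9.10/(10.0 + 9.10) = 11.6 V.
With the load, R_B becomes R_B‖R_L = 8.067 kΩ, so V = 24.4 × 8.067/18.07 = 10.9 V.

Unloaded: 11.6 V; loaded: 10.9 V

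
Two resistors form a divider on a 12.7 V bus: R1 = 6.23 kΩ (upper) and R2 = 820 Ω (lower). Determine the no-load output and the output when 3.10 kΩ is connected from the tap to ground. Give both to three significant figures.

Unloaded: 1.48 V; loaded: 1.20 V

Open-circuit: V = 12.7 × 820/(6230 + 820) = 1.48 V.
With the load, R2 becomes R2‖R_L = 648.5 Ω, so V = 12.7 × 648.5/6878 = 1.20 V.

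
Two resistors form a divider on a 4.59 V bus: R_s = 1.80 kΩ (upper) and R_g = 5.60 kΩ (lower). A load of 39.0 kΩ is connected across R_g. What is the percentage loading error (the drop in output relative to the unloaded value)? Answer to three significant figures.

The divider's output (Thévenin) resistance is R_s‖R_g = 1.362 kΩ.
Fractional drop under load = R_th/(R_th + R_L) = 1.362 / (1.362 + 39.0) = 0.03375.
So the output falls by 3.37 %.

3.37 %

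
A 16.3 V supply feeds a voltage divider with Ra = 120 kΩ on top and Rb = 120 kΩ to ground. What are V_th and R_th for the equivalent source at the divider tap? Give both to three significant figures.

V_th = 8.15 V, R_th = 60.0 kΩ

V_th is the open-circuit tap voltage: 16.3 × 120/(120 + 120) = 8.15 V.
With the supply zeroed, Ra and Rb appear in parallel from the tap: R_th = Ra‖Rb = (120 × 120)/240.0 = 60.0 kΩ.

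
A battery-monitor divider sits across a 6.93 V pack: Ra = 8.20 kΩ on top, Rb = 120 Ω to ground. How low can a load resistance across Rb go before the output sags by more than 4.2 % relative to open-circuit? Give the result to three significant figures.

Output resistance R_th = Ra‖Rb = (8200 × 120)/8320 = 118.3 Ω.
The fractional drop is R_th/(R_th + R_L); requiring this ≤ 0.0420 gives R_L ≥ R_th(1/0.0420 − 1) = 118.3 × 22.81 = 2.70 kΩ.

R_L(min) ≈ 2.70 kΩ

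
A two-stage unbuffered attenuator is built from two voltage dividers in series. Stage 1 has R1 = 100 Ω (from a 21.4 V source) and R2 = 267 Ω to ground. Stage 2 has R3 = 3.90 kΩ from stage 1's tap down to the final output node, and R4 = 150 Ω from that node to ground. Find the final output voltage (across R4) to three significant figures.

V_out ≈ 0.566 V

Stage 2 presents R3+R4 = 4050 Ω as a load on stage 1's tap.
Stage 1's lower leg becomes R2‖(R3+R4) = 250.5 Ω, so V_mid = 21.4 × 250.5/350.5 = 15.29 V.
Stage 2 is itself unloaded: V_out = V_mid × R4/(R3+R4) = 15.29 × 150/4050 = 0.566 V.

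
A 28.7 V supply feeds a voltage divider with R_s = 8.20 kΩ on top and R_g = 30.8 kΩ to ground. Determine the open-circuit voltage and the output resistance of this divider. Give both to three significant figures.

V_th is the open-circuit tap voltage: 28.7 × 30.8/(8.20 + 30.8) = 22.7 V.
With the supply zeroed, R_s and R_g appear in parallel from the tap: R_th = R_s‖R_g = (8.20 × 30.8)/39.00 = 6.48 kΩ.

V_th = 22.7 V, R_th = 6.48 kΩ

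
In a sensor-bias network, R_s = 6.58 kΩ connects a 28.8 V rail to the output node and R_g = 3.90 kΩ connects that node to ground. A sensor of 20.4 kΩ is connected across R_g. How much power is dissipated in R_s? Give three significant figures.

Total resistance from the source is R_s + (R_g‖R_L) = 9.854 kΩ, so I = 28.8/9.854 kΩ = 2.923 mA.
P = I²·R_s = (2.923 mA)² × 6.58 kΩ = 56.2 mW.

P ≈ 56.2 mW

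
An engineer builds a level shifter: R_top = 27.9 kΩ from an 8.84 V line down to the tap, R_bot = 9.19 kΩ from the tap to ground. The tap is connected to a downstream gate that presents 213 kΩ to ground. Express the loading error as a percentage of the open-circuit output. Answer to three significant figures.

3.14 %

The divider's output (Thévenin) resistance is R_top‖R_bot = 6.913 kΩ.
Fractional drop under load = R_th/(R_th + R_L) = 6.913 / (6.913 + 213) = 0.03143.
So the output falls by 3.14 %.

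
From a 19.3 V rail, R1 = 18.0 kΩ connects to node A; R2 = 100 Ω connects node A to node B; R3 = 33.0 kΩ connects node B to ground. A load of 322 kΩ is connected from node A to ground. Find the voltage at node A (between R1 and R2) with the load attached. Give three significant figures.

V ≈ 12.1 V

Below node A the series string R2+R3 = 33100 Ω sits in parallel with the 322000 Ω load: 30010 Ω.
V_A = 19.3 × 30010/(18000 + 30010) = 12.1 V.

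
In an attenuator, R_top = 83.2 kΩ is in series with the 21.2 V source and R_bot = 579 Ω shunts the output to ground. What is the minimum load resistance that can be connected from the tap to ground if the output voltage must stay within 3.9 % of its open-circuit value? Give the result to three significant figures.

R_L(min) ≈ 14.2 kΩ

Output resistance R_th = R_top‖R_bot = (83200 × 579)/83780 = 575.0 Ω.
The fractional drop is R_th/(R_th + R_L); requiring this ≤ 0.0390 gives R_L ≥ R_th(1/0.0390 − 1) = 575.0 × 24.64 = 14.2 kΩ.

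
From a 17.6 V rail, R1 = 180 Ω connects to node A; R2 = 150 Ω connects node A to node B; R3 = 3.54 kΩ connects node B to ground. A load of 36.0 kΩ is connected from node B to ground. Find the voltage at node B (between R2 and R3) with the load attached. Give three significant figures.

At node B, R3 is in parallel with the load: R3‖R_L = 3223 Ω.
Below node A the resistance is R2 + (R3‖R_L) = 3373 Ω, so V_A = 17.6 × 3373/3553 = 16.71 V.
Then V_B = V_A × (R3‖R_L)/(R2 + R3‖R_L) = 16.71 × 3223/3373 = 16.0 V.

V ≈ 16.0 V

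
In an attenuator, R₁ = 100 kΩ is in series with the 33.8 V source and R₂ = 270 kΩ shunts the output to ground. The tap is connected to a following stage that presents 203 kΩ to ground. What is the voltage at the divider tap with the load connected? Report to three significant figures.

The load sits in parallel with R₂: R₂‖R_L = (270 × 203) / (270 + 203) = 115.9 kΩ.
V_out = 33.8 × 115.9 / (100 + 115.9) = 33.8 × 115.9/215.9 = 18.1 V.
(Unloaded it would have been 24.7 V.)

V_out ≈ 18.1 V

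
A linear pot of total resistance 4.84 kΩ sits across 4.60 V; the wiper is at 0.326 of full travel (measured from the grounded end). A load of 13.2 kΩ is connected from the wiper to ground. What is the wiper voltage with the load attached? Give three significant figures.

The wiper splits the pot into (1−α)R = 3.262 kΩ above and αR = 1.578 kΩ below.
Lower section ‖ load = 1.409 kΩ.
V_wiper = 4.60 × 1.409/(3.262 + 1.409) = 1.39 V.

V ≈ 1.39 V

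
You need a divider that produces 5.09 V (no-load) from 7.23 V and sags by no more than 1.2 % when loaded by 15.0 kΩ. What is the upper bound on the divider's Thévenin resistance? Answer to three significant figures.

Loading drop = R_th/(R_th + R_L) ≤ 0.0120, so R_th ≤ R_L · ε/(1−ε) = 15.0 kΩ × 0.0120/0.9880 = 182 Ω.

R_th ≤ 182 Ω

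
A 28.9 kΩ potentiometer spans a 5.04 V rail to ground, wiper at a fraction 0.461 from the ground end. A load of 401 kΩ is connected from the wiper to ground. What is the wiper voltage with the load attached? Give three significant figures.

The wiper splits the pot into (1−α)R = 15.58 kΩ above and αR = 13.32 kΩ below.
Lower section ‖ load = 12.89 kΩ.
V_wiper = 5.04 × 12.89/(15.58 + 12.89) = 2.28 V.

V ≈ 2.28 V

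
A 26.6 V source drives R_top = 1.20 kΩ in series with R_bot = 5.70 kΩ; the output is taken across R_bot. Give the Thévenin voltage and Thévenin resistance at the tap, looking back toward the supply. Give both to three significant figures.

V_th is the open-circuit tap voltage: 26.6 × 5.70/(1.20 + 5.70) = 22.0 V.
With the supply zeroed, R_top and R_bot appear in parallel from the tap: R_th = R_top‖R_bot = (1.20 × 5.70)/6.900 = 991 Ω.

V_th = 22.0 V, R_th = 991 Ω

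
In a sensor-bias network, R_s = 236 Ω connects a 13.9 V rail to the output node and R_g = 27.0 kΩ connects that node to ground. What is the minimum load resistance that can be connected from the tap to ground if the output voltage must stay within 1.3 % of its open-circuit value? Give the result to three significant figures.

R_L(min) ≈ 17.8 kΩ

Output resistance R_th = R_s‖R_g = (236 × 27000)/27240 = 234.0 Ω.
The fractional drop is R_th/(R_th + R_L); requiring this ≤ 0.0130 gives R_L ≥ R_th(1/0.0130 − 1) = 234.0 × 75.92 = 17.8 kΩ.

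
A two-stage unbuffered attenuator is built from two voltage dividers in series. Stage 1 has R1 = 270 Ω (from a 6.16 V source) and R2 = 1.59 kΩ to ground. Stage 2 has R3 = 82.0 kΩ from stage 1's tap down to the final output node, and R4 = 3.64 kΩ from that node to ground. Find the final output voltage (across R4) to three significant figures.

Stage 2 presents R3+R4 = 85640 Ω as a load on stage 1's tap.
Stage 1's lower leg becomes R2‖(R3+R4) = 1561 Ω, so V_mid = 6.16 × 1561/1831 = 5.252 V.
Stage 2 is itself unloaded: V_out = V_mid × R4/(R3+R4) = 5.252 × 3640/85640 = 0.223 V.

V_out ≈ 0.223 V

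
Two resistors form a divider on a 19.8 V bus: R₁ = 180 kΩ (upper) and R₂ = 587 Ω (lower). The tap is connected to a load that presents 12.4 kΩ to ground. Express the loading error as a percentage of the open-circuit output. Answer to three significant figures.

4.51 %

The divider's output (Thévenin) resistance is R₁‖R₂ = 585.1 Ω.
Fractional drop under load = R_th/(R_th + R_L) = 585.1 / (585.1 + 12400) = 0.04506.
So the output falls by 4.51 %.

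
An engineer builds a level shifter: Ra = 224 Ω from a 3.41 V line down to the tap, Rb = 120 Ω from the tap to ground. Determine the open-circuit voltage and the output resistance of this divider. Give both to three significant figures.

V_th = 1.19 V, R_th = 78.1 Ω

V_th is the open-circuit tap voltage: 3.41 × 120/(224 + 120) = 1.19 V.
With the supply zeroed, Ra and Rb appear in parallel from the tap: R_th = Ra‖Rb = (224 × 120)/344.0 = 78.1 Ω.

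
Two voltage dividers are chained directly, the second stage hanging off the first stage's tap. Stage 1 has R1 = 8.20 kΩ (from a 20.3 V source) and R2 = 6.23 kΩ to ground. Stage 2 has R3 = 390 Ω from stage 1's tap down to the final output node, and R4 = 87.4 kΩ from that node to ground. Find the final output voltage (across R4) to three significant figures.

V_out ≈ 8.39 V

Stage 2 presents R3+R4 = 87790 Ω as a load on stage 1's tap.
Stage 1's lower leg becomes R2‖(R3+R4) = 5817 Ω, so V_mid = 20.3 × 5817/14020 = 8.425 V.
Stage 2 is itself unloaded: V_out = V_mid × R4/(R3+R4) = 8.425 × 87400/87790 = 8.39 V.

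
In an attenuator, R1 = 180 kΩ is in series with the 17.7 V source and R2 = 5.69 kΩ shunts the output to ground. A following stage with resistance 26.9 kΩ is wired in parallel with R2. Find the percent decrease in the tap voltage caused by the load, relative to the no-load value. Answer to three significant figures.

Unloaded V = 17.7 × 5.69/185.7 = 0.5424 V.
Loaded: R2‖R_L = 4.697 kΩ, giving V = 17.7 × 4.697/184.7 = 0.4501 V.
Drop = (0.5424 − 0.4501) / 0.5424 = 17.0 %.

17.0 %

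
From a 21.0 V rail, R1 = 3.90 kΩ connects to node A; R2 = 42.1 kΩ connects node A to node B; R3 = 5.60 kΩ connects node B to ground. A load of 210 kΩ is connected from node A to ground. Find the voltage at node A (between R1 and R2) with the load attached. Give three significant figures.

V ≈ 19.1 V

Below node A the series string R2+R3 = 47.70 kΩ sits in parallel with the 210 kΩ load: 38.87 kΩ.
V_A = 21.0 × 38.87/(3.90 + 38.87) = 19.1 V.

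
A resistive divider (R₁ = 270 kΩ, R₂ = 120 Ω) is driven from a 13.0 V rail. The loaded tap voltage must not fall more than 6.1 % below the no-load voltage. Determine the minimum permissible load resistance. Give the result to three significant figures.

R_L(min) ≈ 1.85 kΩ

Output resistance R_th = R₁‖R₂ = (270000 × 120)/270100 = 119.9 Ω.
The fractional drop is R_th/(R_th + R_L); requiring this ≤ 0.0610 gives R_L ≥ R_th(1/0.0610 − 1) = 119.9 × 15.39 = 1.85 kΩ.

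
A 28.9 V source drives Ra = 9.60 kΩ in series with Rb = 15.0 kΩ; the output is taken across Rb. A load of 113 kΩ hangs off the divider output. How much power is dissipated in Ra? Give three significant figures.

Total resistance from the source is Ra + (Rb‖R_L) = 22.84 kΩ, so I = 28.9/22.84 kΩ = 1.265 mA.
P = I²·Ra = (1.265 mA)² × 9.60 kΩ = 15.4 mW.

P ≈ 15.4 mW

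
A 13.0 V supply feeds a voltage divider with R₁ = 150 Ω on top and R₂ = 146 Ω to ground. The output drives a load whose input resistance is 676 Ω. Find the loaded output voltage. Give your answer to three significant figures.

V_out ≈ 5.78 V

The load sits in parallel with R₂: R₂‖R_L = (146 × 676) / (146 + 676) = 120.1 Ω.
V_out = 13.0 × 120.1 / (150 + 120.1) = 13.0 × 120.1/270.1 = 5.78 V.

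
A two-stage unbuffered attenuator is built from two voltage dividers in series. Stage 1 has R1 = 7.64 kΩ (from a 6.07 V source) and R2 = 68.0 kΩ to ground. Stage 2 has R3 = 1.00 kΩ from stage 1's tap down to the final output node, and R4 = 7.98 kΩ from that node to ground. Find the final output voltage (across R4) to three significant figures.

Stage 2 presents R3+R4 = 8.980 kΩ as a load on stage 1's tap.
Stage 1's lower leg becomes R2‖(R3+R4) = 7.932 kΩ, so V_mid = 6.07 × 7.932/15.57 = 3.092 V.
Stage 2 is itself unloaded: V_out = V_mid × R4/(R3+R4) = 3.092 × 7.98/8.980 = 2.75 V.

V_out ≈ 2.75 V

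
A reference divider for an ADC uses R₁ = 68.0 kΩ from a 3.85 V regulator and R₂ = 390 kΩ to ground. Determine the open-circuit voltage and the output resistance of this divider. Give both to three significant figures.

V_th = 3.28 V, R_th = 57.9 kΩ

V_th is the open-circuit tap voltage: 3.85 × 390/(68.0 + 390) = 3.28 V.
With the supply zeroed, R₁ and R₂ appear in parallel from the tap: R_th = R₁‖R₂ = (68.0 × 390)/458.0 = 57.9 kΩ.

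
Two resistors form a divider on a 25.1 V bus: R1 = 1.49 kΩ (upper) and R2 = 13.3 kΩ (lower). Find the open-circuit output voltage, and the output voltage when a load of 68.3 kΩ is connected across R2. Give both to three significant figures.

Open-circuit: V = 25.1 × 13.3/(1.49 + 13.3) = 22.6 V.
With the load, R2 becomes R2‖R_L = 11.13 kΩ, so V = 25.1 × 11.13/12.62 = 22.1 V.

Unloaded: 22.6 V; loaded: 22.1 V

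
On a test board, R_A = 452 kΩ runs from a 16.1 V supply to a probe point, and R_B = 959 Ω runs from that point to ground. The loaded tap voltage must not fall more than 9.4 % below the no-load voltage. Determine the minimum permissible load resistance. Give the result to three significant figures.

R_L(min) ≈ 9.22 kΩ

Output resistance R_th = R_A‖R_B = (452000 × 959)/453000 = 957.0 Ω.
The fractional drop is R_th/(R_th + R_L); requiring this ≤ 0.0940 gives R_L ≥ R_th(1/0.0940 − 1) = 957.0 × 9.638 = 9.22 kΩ.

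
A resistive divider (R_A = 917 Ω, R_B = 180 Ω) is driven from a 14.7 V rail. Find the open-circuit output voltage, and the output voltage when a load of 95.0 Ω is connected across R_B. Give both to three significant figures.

Unloaded: 2.41 V; loaded: 0.934 V

Open-circuit: V = 14.7 × 180/(917 + 180) = 2.41 V.
With the load, R_B becomes R_B‖R_L = 62.18 Ω, so V = 14.7 × 62.18/979.2 = 0.934 V.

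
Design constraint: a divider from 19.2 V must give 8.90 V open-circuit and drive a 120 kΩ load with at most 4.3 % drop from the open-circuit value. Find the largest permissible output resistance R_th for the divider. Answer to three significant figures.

R_th ≤ 5.39 kΩ

Loading drop = R_th/(R_th + R_L) ≤ 0.0430, so R_th ≤ R_L · ε/(1−ε) = 120 kΩ × 0.0430/0.9570 = 5.39 kΩ.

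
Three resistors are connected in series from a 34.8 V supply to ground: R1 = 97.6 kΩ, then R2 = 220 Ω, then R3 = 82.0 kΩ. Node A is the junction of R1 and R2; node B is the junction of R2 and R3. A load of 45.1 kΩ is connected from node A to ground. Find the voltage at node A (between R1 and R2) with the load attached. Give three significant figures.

V ≈ 8.00 V

Below node A the series string R2+R3 = 82220 Ω sits in parallel with the 45100 Ω load: 29120 Ω.
V_A = 34.8 × 29120/(97600 + 29120) = 8.00 V.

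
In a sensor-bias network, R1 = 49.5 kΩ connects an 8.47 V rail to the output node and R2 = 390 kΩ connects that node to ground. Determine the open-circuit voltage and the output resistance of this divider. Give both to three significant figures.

V_th is the open-circuit tap voltage: 8.47 × 390/(49.5 + 390) = 7.52 V.
With the supply zeroed, R1 and R2 appear in parallel from the tap: R_th = R1‖R2 = (49.5 × 390)/439.5 = 43.9 kΩ.

V_th = 7.52 V, R_th = 43.9 kΩ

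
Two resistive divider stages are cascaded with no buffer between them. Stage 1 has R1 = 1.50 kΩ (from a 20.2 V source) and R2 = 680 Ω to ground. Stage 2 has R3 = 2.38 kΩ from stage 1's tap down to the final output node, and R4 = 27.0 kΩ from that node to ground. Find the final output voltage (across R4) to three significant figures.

Stage 2 presents R3+R4 = 29380 Ω as a load on stage 1's tap.
Stage 1's lower leg becomes R2‖(R3+R4) = 664.6 Ω, so V_mid = 20.2 × 664.6/2165 = 6.202 V.
Stage 2 is itself unloaded: V_out = V_mid × R4/(R3+R4) = 6.202 × 27000/29380 = 5.70 V.

V_out ≈ 5.70 V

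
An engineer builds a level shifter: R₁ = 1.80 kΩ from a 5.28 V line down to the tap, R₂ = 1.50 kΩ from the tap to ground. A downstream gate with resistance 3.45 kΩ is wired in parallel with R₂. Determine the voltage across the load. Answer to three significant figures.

The load sits in parallel with R₂: R₂‖R_L = (1.50 × 3.45) / (1.50 + 3.45) = 1.045 kΩ.
V_out = 5.28 × 1.045 / (1.80 + 1.045) = 5.28 × 1.045/2.845 = 1.94 V.
(Unloaded it would have been 2.40 V.)

V_out ≈ 1.94 V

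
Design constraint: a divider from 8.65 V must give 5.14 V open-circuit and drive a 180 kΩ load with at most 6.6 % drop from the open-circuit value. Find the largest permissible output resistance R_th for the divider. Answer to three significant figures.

Loading drop = R_th/(R_th + R_L) ≤ 0.0660, so R_th ≤ R_L · ε/(1−ε) = 180 kΩ × 0.0660/0.9340 = 12.7 kΩ.

R_th ≤ 12.7 kΩ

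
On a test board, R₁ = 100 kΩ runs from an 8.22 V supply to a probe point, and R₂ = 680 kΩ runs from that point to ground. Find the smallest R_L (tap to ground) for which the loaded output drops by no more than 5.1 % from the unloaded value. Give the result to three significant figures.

Output resistance R_th = R₁‖R₂ = (100 × 680)/780.0 = 87.18 kΩ.
The fractional drop is R_th/(R_th + R_L); requiring this ≤ 0.0510 gives R_L ≥ R_th(1/0.0510 − 1) = 87.18 × 18.61 = 1.62 MΩ.

R_L(min) ≈ 1.62 MΩ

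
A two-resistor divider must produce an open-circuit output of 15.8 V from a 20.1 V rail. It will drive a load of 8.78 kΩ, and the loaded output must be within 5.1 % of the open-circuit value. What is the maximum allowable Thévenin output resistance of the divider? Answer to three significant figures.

Loading drop = R_th/(R_th + R_L) ≤ 0.0510, so R_th ≤ R_L · ε/(1−ε) = 8.78 kΩ × 0.0510/0.9490 = 472 Ω.
(Any R1, R2 with R2/(R1+R2) = 0.786 and R1‖R2 ≤ 472 Ω will meet the spec.)

R_th ≤ 472 Ω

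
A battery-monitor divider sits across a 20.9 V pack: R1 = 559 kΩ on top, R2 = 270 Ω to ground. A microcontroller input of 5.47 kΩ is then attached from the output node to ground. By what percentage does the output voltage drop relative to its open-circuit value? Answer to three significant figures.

4.70 %

The divider's output (Thévenin) resistance is R1‖R2 = 269.9 Ω.
Fractional drop under load = R_th/(R_th + R_L) = 269.9 / (269.9 + 5470) = 0.04702.
So the output falls by 4.70 %.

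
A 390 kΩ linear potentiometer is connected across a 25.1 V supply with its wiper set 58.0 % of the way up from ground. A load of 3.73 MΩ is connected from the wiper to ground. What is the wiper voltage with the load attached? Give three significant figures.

V ≈ 14.2 V

The wiper splits the pot into (1−α)R = 163.8 kΩ above and αR = 226.2 kΩ below.
Lower section ‖ load = 213.3 kΩ.
V_wiper = 25.1 × 213.3/(163.8 + 213.3) = 14.2 V.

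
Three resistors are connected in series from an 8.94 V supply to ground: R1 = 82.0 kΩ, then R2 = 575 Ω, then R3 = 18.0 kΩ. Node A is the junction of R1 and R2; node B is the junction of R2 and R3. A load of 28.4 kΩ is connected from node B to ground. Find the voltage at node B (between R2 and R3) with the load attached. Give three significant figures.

At node B, R3 is in parallel with the load: R3‖R_L = 11020 Ω.
Below node A the resistance is R2 + (R3‖R_L) = 11590 Ω, so V_A = 8.94 × 11590/93590 = 1.107 V.
Then V_B = V_A × (R3‖R_L)/(R2 + R3‖R_L) = 1.107 × 11020/11590 = 1.05 V.

V ≈ 1.05 V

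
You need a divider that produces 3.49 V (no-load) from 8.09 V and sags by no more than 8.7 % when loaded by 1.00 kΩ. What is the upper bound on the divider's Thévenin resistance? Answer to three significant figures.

Loading drop = R_th/(R_th + R_L) ≤ 0.0870, so R_th ≤ R_L · ε/(1−ε) = 1.00 kΩ × 0.0870/0.9130 = 95.3 Ω.

R_th ≤ 95.3 Ω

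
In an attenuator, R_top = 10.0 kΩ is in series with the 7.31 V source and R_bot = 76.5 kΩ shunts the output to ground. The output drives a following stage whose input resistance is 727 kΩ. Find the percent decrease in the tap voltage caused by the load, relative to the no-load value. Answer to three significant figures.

The divider's output (Thévenin) resistance is R_top‖R_bot = 8.844 kΩ.
Fractional drop under load = R_th/(R_th + R_L) = 8.844 / (8.844 + 727) = 0.01202.
So the output falls by 1.20 %.

1.20 %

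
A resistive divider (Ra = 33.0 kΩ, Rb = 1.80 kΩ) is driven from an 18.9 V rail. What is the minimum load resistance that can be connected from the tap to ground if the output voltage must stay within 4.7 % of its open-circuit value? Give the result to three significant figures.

R_L(min) ≈ 34.6 kΩ

Output resistance R_th = Ra‖Rb = (33.0 × 1.80)/34.80 = 1.707 kΩ.
The fractional drop is R_th/(R_th + R_L); requiring this ≤ 0.0470 gives R_L ≥ R_th(1/0.0470 − 1) = 1.707 × 20.28 = 34.6 kΩ.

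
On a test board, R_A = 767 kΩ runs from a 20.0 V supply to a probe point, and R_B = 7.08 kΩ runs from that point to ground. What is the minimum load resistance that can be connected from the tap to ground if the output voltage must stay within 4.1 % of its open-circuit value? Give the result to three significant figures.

R_L(min) ≈ 164 kΩ

Output resistance R_th = R_A‖R_B = (767 × 7.08)/774.1 = 7.015 kΩ.
The fractional drop is R_th/(R_th + R_L); requiring this ≤ 0.0410 gives R_L ≥ R_th(1/0.0410 − 1) = 7.015 × 23.39 = 164 kΩ.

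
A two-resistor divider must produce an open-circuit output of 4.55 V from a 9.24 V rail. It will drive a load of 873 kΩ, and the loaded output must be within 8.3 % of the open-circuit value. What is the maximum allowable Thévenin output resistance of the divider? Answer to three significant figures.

Loading drop = R_th/(R_th + R_L) ≤ 0.0830, so R_th ≤ R_L · ε/(1−ε) = 873 kΩ × 0.0830/0.9170 = 79.0 kΩ.

R_th ≤ 79.0 kΩ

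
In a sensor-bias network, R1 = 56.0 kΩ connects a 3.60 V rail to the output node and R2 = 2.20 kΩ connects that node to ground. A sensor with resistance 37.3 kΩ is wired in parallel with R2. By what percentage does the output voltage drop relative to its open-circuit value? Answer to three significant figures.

The divider's output (Thévenin) resistance is R1‖R2 = 2.117 kΩ.
Fractional drop under load = R_th/(R_th + R_L) = 2.117 / (2.117 + 37.3) = 0.05370.
So the output falls by 5.37 %.

5.37 %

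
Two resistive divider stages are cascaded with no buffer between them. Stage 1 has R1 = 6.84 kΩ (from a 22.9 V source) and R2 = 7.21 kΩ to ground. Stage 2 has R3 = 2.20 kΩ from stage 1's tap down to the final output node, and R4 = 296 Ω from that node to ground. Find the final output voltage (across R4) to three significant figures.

Stage 2 presents R3+R4 = 2496 Ω as a load on stage 1's tap.
Stage 1's lower leg becomes R2‖(R3+R4) = 1854 Ω, so V_mid = 22.9 × 1854/8694 = 4.884 V.
Stage 2 is itself unloaded: V_out = V_mid × R4/(R3+R4) = 4.884 × 296/2496 = 0.579 V.

V_out ≈ 0.579 V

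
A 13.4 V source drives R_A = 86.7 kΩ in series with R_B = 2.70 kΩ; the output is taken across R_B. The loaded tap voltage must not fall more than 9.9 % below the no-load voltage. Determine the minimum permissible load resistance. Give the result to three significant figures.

Output resistance R_th = R_A‖R_B = (86.7 × 2.70)/89.40 = 2.618 kΩ.
The fractional drop is R_th/(R_th + R_L); requiring this ≤ 0.0990 gives R_L ≥ R_th(1/0.0990 − 1) = 2.618 × 9.101 = 23.8 kΩ.

R_L(min) ≈ 23.8 kΩ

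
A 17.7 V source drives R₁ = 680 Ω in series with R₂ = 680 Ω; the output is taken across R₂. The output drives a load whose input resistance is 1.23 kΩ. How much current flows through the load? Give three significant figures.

I_L ≈ 5.64 mA

R₂‖R_L = 437.9 Ω; V_out = 17.7 × 437.9/1118 = 6.933 V.
I_L = V_out / R_L = 6.933 / 1.23 kΩ = 5.64 mA.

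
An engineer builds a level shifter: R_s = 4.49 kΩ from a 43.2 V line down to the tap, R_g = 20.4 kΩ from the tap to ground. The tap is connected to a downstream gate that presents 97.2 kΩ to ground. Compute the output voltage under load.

V_out ≈ 34.1 V

The load sits in parallel with R_g: R_g‖R_L = (20.4 × 97.2) / (20.4 + 97.2) = 16.86 kΩ.
V_out = 43.2 × 16.86 / (4.49 + 16.86) = 43.2 × 16.86/21.35 = 34.1 V.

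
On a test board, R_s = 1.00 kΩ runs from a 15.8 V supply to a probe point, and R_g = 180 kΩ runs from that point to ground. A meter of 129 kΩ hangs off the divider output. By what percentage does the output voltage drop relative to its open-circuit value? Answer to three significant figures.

0.765 %

The divider's output (Thévenin) resistance is R_s‖R_g = 0.9945 kΩ.
Fractional drop under load = R_th/(R_th + R_L) = 0.9945 / (0.9945 + 129) = 0.007650.
So the output falls by 0.765 %.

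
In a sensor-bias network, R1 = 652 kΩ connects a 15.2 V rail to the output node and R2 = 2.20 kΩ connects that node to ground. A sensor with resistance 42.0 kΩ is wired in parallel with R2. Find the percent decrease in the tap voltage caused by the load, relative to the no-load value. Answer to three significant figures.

The divider's output (Thévenin) resistance is R1‖R2 = 2.193 kΩ.
Fractional drop under load = R_th/(R_th + R_L) = 2.193 / (2.193 + 42.0) = 0.04961.
So the output falls by 4.96 %.

4.96 %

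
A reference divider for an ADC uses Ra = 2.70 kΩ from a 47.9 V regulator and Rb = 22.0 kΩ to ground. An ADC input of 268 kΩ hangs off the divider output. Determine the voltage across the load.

The load sits in parallel with Rb: Rb‖R_L = (22.0 × 268) / (22.0 + 268) = 20.33 kΩ.
V_out = 47.9 × 20.33 / (2.70 + 20.33) = 47.9 × 20.33/23.03 = 42.3 V.

V_out ≈ 42.3 V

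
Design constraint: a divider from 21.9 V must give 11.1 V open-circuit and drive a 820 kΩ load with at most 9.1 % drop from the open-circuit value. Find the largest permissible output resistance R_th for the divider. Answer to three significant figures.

Loading drop = R_th/(R_th + R_L) ≤ 0.0910, so R_th ≤ R_L · ε/(1−ε) = 820 kΩ × 0.0910/0.9090 = 82.1 kΩ.

R_th ≤ 82.1 kΩ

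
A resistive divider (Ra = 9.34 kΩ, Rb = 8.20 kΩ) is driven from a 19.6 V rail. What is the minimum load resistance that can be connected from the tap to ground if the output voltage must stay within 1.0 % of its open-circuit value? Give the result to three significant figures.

R_L(min) ≈ 432 kΩ

Output resistance R_th = Ra‖Rb = (9.34 × 8.20)/17.54 = 4.366 kΩ.
The fractional drop is R_th/(R_th + R_L); requiring this ≤ 0.0100 gives R_L ≥ R_th(1/0.0100 − 1) = 4.366 × 99.00 = 432 kΩ.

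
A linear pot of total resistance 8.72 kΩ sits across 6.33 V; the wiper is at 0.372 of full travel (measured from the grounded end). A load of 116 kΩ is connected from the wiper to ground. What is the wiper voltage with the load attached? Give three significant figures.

V ≈ 2.31 V

The wiper splits the pot into (1−α)R = 5.476 kΩ above and αR = 3.244 kΩ below.
Lower section ‖ load = 3.156 kΩ.
V_wiper = 6.33 × 3.156/(5.476 + 3.156) = 2.31 V.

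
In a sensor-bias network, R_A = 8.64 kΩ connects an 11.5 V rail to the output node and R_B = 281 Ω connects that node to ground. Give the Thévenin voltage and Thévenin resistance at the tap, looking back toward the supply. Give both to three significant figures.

V_th = 0.362 V, R_th = 272 Ω

V_th is the open-circuit tap voltage: 11.5 × 281/(8640 + 281) = 0.362 V.
With the supply zeroed, R_A and R_B appear in parallel from the tap: R_th = R_A‖R_B = (8640 × 281)/8921 = 272 Ω.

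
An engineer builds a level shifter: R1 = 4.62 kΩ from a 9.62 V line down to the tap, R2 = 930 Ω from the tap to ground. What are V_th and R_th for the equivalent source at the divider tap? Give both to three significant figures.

V_th is the open-circuit tap voltage: 9.62 × 930/(4620 + 930) = 1.61 V.
With the supply zeroed, R1 and R2 appear in parallel from the tap: R_th = R1‖R2 = (4620 × 930)/5550 = 774 Ω.

V_th = 1.61 V, R_th = 774 Ω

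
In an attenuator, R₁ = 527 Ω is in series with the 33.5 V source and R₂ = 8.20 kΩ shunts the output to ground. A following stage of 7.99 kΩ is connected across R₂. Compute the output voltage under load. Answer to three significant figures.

The load sits in parallel with R₂: R₂‖R_L = (8200 × 7990) / (8200 + 7990) = 4047 Ω.
V_out = 33.5 × 4047 / (527 + 4047) = 33.5 × 4047/4574 = 29.6 V.

V_out ≈ 29.6 V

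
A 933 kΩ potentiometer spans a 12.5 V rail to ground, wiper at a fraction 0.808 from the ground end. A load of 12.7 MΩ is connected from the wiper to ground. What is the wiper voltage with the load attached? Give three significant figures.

V ≈ 9.99 V

The wiper splits the pot into (1−α)R = 179.1 kΩ above and αR = 753.9 kΩ below.
Lower section ‖ load = 711.6 kΩ.
V_wiper = 12.5 × 711.6/(179.1 + 711.6) = 9.99 V.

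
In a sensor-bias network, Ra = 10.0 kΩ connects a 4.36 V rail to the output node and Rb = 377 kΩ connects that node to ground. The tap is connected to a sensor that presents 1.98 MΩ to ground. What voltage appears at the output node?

V_out ≈ 4.23 V

The load sits in parallel with Rb: Rb‖R_L = (377 × 1980) / (377 + 1980) = 316.7 kΩ.
V_out = 4.36 × 316.7 / (10.0 + 316.7) = 4.36 × 316.7/326.7 = 4.23 V.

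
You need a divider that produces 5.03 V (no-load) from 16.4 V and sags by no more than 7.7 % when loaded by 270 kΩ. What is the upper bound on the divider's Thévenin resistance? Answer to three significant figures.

R_th ≤ 22.5 kΩ

Loading drop = R_th/(R_th + R_L) ≤ 0.0770, so R_th ≤ R_L · ε/(1−ε) = 270 kΩ × 0.0770/0.9230 = 22.5 kΩ.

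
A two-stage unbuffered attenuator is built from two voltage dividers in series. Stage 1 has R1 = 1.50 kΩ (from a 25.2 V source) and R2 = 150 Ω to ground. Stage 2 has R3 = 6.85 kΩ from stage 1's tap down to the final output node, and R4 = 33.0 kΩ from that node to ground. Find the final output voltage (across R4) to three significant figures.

V_out ≈ 1.89 V

Stage 2 presents R3+R4 = 39850 Ω as a load on stage 1's tap.
Stage 1's lower leg becomes R2‖(R3+R4) = 149.4 Ω, so V_mid = 25.2 × 149.4/1649 = 2.283 V.
Stage 2 is itself unloaded: V_out = V_mid × R4/(R3+R4) = 2.283 × 33000/39850 = 1.89 V.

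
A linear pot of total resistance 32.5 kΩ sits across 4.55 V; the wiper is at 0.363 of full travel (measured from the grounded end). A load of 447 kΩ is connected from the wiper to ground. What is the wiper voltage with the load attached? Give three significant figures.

V ≈ 1.62 V

The wiper splits the pot into (1−α)R = 20.70 kΩ above and αR = 11.80 kΩ below.
Lower section ‖ load = 11.49 kΩ.
V_wiper = 4.55 × 11.49/(20.70 + 11.49) = 1.62 V.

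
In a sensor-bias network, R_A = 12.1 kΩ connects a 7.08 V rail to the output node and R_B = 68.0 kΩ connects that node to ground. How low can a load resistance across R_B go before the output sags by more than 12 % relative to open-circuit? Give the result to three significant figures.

Output resistance R_th = R_A‖R_B = (12.1 × 68.0)/80.10 = 10.27 kΩ.
The fractional drop is R_th/(R_th + R_L); requiring this ≤ 0.120 gives R_L ≥ R_th(1/0.120 − 1) = 10.27 × 7.333 = 75.3 kΩ.

R_L(min) ≈ 75.3 kΩ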